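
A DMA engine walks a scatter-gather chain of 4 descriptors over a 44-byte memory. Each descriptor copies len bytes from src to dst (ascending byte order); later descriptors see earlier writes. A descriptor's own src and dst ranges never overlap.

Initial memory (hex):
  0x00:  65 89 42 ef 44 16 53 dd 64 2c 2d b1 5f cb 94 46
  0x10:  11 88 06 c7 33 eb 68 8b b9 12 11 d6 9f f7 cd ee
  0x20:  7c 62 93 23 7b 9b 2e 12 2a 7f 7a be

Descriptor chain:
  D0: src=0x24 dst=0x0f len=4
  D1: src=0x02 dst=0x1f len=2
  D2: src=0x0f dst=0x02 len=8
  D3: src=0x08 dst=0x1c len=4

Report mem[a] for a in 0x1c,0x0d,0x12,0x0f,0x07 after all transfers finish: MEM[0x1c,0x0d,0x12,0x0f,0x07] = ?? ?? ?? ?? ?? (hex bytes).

  after D0: wrote 4B at 0x0f = 7b9b2e12
  after D1: wrote 2B at 0x1f = 42ef
  after D2: wrote 8B at 0x02 = 7b9b2e12c733eb68
  after D3: wrote 4B at 0x1c = eb682db1
query mem[0x1c]=0xeb, mem[0x0d]=0xcb, mem[0x12]=0x12, mem[0x0f]=0x7b, mem[0x07]=0x33

MEM[0x1c,0x0d,0x12,0x0f,0x07] = eb cb 12 7b 33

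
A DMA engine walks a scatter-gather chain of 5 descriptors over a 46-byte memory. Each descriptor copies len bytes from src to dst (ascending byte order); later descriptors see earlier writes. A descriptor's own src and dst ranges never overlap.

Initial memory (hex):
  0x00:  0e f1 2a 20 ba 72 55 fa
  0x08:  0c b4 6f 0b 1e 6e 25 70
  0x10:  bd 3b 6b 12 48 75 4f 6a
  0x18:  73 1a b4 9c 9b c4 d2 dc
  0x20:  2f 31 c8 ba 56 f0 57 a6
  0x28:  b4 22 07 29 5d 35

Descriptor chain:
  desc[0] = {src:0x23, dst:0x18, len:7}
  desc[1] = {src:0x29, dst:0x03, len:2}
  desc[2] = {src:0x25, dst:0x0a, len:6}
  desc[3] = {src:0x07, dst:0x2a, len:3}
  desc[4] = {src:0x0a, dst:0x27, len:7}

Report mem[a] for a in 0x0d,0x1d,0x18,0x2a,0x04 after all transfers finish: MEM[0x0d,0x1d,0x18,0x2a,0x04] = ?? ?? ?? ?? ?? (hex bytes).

MEM[0x0d,0x1d,0x18,0x2a,0x04] = b4 b4 ba b4 07

D0: mem[0x18..0x1e] <- [ba 56 f0 57 a6 b4 22]
D1: mem[0x03..0x04] <- [22 07]
D2: mem[0x0a..0x0f] <- [f0 57 a6 b4 22 07]
D3: mem[0x2a..0x2c] <- [fa 0c b4]
D4: mem[0x27..0x2d] <- [f0 57 a6 b4 22 07 bd]
query mem[0x0d]=0xb4, mem[0x1d]=0xb4, mem[0x18]=0xba, mem[0x2a]=0xb4, mem[0x04]=0x07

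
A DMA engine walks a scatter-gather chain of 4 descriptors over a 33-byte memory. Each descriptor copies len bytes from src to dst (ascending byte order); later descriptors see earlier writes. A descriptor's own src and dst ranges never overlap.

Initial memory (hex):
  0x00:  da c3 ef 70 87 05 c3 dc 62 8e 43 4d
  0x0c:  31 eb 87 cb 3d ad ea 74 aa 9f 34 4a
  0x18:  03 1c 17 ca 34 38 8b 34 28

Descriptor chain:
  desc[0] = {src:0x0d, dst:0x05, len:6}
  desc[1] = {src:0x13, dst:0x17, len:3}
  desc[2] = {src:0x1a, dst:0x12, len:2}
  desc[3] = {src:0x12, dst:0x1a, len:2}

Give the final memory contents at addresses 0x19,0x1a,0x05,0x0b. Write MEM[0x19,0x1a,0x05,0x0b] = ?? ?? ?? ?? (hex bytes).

#0 dst[0x05+6] := {0xeb,0x87,0xcb,0x3d,0xad,0xea}
#1 dst[0x17+3] := {0x74,0xaa,0x9f}
#2 dst[0x12+2] := {0x17,0xca}
#3 dst[0x1a+2] := {0x17,0xca}
query mem[0x19]=0x9f, mem[0x1a]=0x17, mem[0x05]=0xeb, mem[0x0b]=0x4d

MEM[0x19,0x1a,0x05,0x0b] = 9f 17 eb 4d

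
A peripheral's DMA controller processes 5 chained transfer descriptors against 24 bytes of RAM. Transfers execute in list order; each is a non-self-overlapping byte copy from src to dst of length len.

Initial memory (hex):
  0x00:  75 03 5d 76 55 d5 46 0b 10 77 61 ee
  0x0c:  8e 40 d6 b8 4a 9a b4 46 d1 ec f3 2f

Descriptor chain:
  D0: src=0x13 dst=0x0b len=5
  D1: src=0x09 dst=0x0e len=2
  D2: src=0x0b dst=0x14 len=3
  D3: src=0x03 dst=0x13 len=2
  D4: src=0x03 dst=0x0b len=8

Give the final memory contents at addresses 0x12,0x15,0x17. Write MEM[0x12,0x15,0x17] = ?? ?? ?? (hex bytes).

[0] 0x13->0x0b len=5 : 46 d1 ec f3 2f
[1] 0x09->0x0e len=2 : 77 61
[2] 0x0b->0x14 len=3 : 46 d1 ec
[3] 0x03->0x13 len=2 : 76 55
[4] 0x03->0x0b len=8 : 76 55 d5 46 0b 10 77 61
query mem[0x12]=0x61, mem[0x15]=0xd1, mem[0x17]=0x2f

MEM[0x12,0x15,0x17] = 61 d1 2f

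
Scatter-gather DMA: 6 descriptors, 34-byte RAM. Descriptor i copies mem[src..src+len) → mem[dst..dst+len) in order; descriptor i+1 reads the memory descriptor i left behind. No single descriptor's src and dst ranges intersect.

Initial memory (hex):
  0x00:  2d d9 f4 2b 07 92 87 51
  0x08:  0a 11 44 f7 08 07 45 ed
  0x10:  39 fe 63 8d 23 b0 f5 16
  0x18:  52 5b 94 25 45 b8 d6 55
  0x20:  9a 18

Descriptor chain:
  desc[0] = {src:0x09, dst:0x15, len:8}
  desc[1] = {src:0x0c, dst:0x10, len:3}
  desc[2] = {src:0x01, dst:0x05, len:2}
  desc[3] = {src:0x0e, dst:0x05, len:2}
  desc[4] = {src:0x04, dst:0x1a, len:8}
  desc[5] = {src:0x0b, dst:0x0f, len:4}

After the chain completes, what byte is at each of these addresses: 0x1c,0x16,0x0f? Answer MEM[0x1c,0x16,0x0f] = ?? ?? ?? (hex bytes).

MEM[0x1c,0x16,0x0f] = ed 44 f7

  after D0: wrote 8B at 0x15 = 1144f7080745ed39
  after D1: wrote 3B at 0x10 = 080745
  after D2: wrote 2B at 0x05 = d9f4
  after D3: wrote 2B at 0x05 = 45ed
  after D4: wrote 8B at 0x1a = 0745ed510a1144f7
  after D5: wrote 4B at 0x0f = f7080745
query mem[0x1c]=0xed, mem[0x16]=0x44, mem[0x0f]=0xf7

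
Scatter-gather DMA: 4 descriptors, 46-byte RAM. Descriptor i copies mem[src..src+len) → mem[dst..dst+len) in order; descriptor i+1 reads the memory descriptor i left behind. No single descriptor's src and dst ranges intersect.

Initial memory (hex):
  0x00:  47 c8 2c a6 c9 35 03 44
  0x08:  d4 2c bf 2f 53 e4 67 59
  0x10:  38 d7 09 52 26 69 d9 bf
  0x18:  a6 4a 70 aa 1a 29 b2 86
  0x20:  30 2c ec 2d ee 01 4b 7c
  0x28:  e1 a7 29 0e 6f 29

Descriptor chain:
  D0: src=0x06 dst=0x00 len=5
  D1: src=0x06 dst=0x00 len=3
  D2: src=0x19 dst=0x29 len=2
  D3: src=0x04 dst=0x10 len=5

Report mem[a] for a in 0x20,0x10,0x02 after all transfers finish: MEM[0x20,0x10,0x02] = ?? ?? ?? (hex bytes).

MEM[0x20,0x10,0x02] = 30 bf d4

[0] 0x06->0x00 len=5 : 03 44 d4 2c bf
[1] 0x06->0x00 len=3 : 03 44 d4
[2] 0x19->0x29 len=2 : 4a 70
[3] 0x04->0x10 len=5 : bf 35 03 44 d4
query mem[0x20]=0x30, mem[0x10]=0xbf, mem[0x02]=0xd4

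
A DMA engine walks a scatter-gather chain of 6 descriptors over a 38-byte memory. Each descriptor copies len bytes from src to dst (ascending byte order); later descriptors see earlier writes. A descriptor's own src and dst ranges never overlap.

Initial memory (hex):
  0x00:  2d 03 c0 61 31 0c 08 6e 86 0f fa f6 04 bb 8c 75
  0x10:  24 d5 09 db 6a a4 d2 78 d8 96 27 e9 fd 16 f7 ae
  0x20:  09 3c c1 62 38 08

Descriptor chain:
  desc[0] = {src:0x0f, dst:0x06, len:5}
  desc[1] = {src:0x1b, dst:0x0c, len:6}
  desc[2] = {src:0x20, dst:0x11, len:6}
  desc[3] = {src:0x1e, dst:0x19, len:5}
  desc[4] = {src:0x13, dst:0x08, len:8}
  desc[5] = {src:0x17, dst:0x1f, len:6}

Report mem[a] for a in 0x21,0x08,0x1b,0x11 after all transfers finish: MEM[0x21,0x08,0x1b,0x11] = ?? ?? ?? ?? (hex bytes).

MEM[0x21,0x08,0x1b,0x11] = f7 c1 09 09

D0: mem[0x06..0x0a] <- [75 24 d5 09 db]
D1: mem[0x0c..0x11] <- [e9 fd 16 f7 ae 09]
D2: mem[0x11..0x16] <- [09 3c c1 62 38 08]
D3: mem[0x19..0x1d] <- [f7 ae 09 3c c1]
D4: mem[0x08..0x0f] <- [c1 62 38 08 78 d8 f7 ae]
D5: mem[0x1f..0x24] <- [78 d8 f7 ae 09 3c]
query mem[0x21]=0xf7, mem[0x08]=0xc1, mem[0x1b]=0x09, mem[0x11]=0x09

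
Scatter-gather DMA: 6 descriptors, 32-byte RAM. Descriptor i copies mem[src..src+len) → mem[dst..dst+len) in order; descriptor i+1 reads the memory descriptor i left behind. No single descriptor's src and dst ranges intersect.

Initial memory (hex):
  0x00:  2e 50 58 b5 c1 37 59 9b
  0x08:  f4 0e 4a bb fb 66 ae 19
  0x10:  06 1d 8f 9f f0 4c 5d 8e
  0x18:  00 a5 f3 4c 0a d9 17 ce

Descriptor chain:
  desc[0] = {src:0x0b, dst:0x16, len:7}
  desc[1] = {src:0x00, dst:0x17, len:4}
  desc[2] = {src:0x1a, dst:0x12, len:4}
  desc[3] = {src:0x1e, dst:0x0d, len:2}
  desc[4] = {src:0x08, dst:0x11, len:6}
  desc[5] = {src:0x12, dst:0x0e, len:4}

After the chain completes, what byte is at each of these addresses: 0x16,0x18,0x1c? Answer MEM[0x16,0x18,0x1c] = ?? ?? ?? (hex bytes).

  after D0: wrote 7B at 0x16 = bbfb66ae19061d
  after D1: wrote 4B at 0x17 = 2e5058b5
  after D2: wrote 4B at 0x12 = b5061dd9
  after D3: wrote 2B at 0x0d = 17ce
  after D4: wrote 6B at 0x11 = f40e4abbfb17
  after D5: wrote 4B at 0x0e = 0e4abbfb
query mem[0x16]=0x17, mem[0x18]=0x50, mem[0x1c]=0x1d

MEM[0x16,0x18,0x1c] = 17 50 1d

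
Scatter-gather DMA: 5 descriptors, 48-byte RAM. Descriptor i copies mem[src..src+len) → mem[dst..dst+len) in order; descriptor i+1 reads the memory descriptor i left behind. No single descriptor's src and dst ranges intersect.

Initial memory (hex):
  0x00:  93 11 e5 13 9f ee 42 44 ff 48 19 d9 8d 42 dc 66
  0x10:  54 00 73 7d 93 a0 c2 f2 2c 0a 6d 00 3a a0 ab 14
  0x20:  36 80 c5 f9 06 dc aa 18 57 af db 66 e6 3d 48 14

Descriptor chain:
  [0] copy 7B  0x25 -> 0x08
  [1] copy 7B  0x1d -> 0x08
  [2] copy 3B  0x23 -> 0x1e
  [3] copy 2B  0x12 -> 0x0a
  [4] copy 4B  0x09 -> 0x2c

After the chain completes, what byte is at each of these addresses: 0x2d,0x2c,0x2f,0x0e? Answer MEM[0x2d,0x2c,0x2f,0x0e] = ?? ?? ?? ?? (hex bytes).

MEM[0x2d,0x2c,0x2f,0x0e] = 73 ab 80 f9

D0: mem[0x08..0x0e] <- [dc aa 18 57 af db 66]
D1: mem[0x08..0x0e] <- [a0 ab 14 36 80 c5 f9]
D2: mem[0x1e..0x20] <- [f9 06 dc]
D3: mem[0x0a..0x0b] <- [73 7d]
D4: mem[0x2c..0x2f] <- [ab 73 7d 80]
query mem[0x2d]=0x73, mem[0x2c]=0xab, mem[0x2f]=0x80, mem[0x0e]=0xf9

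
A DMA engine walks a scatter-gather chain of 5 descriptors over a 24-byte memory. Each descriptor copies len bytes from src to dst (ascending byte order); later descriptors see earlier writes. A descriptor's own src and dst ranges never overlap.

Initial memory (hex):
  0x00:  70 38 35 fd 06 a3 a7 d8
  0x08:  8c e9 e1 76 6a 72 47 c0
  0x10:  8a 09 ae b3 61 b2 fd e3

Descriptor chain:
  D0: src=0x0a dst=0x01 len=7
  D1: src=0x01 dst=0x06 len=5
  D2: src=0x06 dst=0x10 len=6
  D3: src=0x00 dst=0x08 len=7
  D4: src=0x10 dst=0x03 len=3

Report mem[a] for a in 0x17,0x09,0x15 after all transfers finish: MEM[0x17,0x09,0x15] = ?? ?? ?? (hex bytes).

[0] 0x0a->0x01 len=7 : e1 76 6a 72 47 c0 8a
[1] 0x01->0x06 len=5 : e1 76 6a 72 47
[2] 0x06->0x10 len=6 : e1 76 6a 72 47 76
[3] 0x00->0x08 len=7 : 70 e1 76 6a 72 47 e1
[4] 0x10->0x03 len=3 : e1 76 6a
query mem[0x17]=0xe3, mem[0x09]=0xe1, mem[0x15]=0x76

MEM[0x17,0x09,0x15] = e3 e1 76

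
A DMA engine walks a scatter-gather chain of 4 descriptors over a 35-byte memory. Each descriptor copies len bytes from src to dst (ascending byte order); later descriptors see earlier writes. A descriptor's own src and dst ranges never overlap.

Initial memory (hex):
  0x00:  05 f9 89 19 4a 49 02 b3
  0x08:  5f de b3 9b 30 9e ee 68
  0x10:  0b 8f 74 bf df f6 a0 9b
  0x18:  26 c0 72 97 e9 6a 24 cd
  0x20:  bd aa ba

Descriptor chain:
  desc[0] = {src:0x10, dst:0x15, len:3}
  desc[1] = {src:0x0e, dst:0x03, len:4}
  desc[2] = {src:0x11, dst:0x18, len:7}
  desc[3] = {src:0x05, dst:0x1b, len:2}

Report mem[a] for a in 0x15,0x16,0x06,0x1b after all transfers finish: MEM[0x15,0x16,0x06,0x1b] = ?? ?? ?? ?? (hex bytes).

  after D0: wrote 3B at 0x15 = 0b8f74
  after D1: wrote 4B at 0x03 = ee680b8f
  after D2: wrote 7B at 0x18 = 8f74bfdf0b8f74
  after D3: wrote 2B at 0x1b = 0b8f
query mem[0x15]=0x0b, mem[0x16]=0x8f, mem[0x06]=0x8f, mem[0x1b]=0x0b

MEM[0x15,0x16,0x06,0x1b] = 0b 8f 8f 0b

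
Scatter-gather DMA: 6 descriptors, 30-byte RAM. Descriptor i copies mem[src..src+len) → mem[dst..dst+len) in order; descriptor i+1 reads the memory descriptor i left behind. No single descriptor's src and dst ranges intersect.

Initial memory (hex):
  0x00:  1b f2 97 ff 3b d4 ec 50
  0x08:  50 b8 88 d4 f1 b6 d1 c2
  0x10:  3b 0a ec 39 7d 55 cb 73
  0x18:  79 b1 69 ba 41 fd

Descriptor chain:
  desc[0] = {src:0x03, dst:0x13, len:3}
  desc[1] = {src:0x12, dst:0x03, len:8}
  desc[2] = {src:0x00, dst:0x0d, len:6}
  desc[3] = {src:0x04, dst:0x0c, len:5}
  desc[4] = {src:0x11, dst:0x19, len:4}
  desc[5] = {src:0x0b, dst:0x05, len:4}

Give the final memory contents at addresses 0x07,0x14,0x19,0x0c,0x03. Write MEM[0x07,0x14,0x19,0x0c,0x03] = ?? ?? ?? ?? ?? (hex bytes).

MEM[0x07,0x14,0x19,0x0c,0x03] = 3b 3b ff ff ec

[0] 0x03->0x13 len=3 : ff 3b d4
[1] 0x12->0x03 len=8 : ec ff 3b d4 cb 73 79 b1
[2] 0x00->0x0d len=6 : 1b f2 97 ec ff 3b
[3] 0x04->0x0c len=5 : ff 3b d4 cb 73
[4] 0x11->0x19 len=4 : ff 3b ff 3b
[5] 0x0b->0x05 len=4 : d4 ff 3b d4
query mem[0x07]=0x3b, mem[0x14]=0x3b, mem[0x19]=0xff, mem[0x0c]=0xff, mem[0x03]=0xec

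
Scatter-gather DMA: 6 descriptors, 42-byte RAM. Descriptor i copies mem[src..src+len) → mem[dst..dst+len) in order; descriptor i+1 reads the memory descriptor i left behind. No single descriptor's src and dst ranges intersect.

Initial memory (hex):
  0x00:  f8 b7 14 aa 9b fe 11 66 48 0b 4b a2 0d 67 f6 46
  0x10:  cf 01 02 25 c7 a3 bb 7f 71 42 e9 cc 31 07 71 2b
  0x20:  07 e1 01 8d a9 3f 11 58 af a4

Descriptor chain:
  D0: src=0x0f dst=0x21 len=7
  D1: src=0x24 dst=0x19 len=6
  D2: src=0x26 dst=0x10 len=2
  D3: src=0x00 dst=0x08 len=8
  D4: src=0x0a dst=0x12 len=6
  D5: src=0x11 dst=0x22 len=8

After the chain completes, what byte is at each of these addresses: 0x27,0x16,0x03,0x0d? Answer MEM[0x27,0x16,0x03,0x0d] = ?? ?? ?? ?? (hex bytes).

  after D0: wrote 7B at 0x21 = 46cf010225c7a3
  after D1: wrote 6B at 0x19 = 0225c7a3afa4
  after D2: wrote 2B at 0x10 = c7a3
  after D3: wrote 8B at 0x08 = f8b714aa9bfe1166
  after D4: wrote 6B at 0x12 = 14aa9bfe1166
  after D5: wrote 8B at 0x22 = a314aa9bfe116671
query mem[0x27]=0x11, mem[0x16]=0x11, mem[0x03]=0xaa, mem[0x0d]=0xfe

MEM[0x27,0x16,0x03,0x0d] = 11 11 aa fe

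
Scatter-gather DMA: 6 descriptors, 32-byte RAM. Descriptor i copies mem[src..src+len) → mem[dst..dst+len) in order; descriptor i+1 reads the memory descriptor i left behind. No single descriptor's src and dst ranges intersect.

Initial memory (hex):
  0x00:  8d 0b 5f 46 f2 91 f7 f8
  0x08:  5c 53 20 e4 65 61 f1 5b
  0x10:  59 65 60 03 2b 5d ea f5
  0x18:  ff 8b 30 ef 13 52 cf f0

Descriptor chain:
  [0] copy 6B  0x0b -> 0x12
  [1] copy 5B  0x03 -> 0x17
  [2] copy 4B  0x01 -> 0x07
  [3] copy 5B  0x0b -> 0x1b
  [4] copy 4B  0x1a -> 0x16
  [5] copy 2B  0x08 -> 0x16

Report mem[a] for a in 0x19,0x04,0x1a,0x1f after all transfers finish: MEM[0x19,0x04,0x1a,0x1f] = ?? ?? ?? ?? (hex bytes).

D0: mem[0x12..0x17] <- [e4 65 61 f1 5b 59]
D1: mem[0x17..0x1b] <- [46 f2 91 f7 f8]
D2: mem[0x07..0x0a] <- [0b 5f 46 f2]
D3: mem[0x1b..0x1f] <- [e4 65 61 f1 5b]
D4: mem[0x16..0x19] <- [f7 e4 65 61]
D5: mem[0x16..0x17] <- [5f 46]
query mem[0x19]=0x61, mem[0x04]=0xf2, mem[0x1a]=0xf7, mem[0x1f]=0x5b

MEM[0x19,0x04,0x1a,0x1f] = 61 f2 f7 5b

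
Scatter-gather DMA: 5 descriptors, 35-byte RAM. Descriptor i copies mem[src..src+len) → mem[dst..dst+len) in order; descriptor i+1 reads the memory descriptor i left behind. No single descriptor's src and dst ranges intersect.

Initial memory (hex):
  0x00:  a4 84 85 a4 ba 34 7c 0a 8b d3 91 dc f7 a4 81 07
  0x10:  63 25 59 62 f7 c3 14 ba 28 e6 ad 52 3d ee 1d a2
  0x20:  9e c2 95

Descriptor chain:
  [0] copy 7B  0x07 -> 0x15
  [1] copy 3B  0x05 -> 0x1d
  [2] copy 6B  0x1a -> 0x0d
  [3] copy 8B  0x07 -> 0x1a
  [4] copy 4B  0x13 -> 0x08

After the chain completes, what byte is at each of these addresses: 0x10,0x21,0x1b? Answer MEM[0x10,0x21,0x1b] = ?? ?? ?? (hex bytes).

MEM[0x10,0x21,0x1b] = 34 a4 8b

#0 dst[0x15+7] := {0x0a,0x8b,0xd3,0x91,0xdc,0xf7,0xa4}
#1 dst[0x1d+3] := {0x34,0x7c,0x0a}
#2 dst[0x0d+6] := {0xf7,0xa4,0x3d,0x34,0x7c,0x0a}
#3 dst[0x1a+8] := {0x0a,0x8b,0xd3,0x91,0xdc,0xf7,0xf7,0xa4}
#4 dst[0x08+4] := {0x62,0xf7,0x0a,0x8b}
query mem[0x10]=0x34, mem[0x21]=0xa4, mem[0x1b]=0x8b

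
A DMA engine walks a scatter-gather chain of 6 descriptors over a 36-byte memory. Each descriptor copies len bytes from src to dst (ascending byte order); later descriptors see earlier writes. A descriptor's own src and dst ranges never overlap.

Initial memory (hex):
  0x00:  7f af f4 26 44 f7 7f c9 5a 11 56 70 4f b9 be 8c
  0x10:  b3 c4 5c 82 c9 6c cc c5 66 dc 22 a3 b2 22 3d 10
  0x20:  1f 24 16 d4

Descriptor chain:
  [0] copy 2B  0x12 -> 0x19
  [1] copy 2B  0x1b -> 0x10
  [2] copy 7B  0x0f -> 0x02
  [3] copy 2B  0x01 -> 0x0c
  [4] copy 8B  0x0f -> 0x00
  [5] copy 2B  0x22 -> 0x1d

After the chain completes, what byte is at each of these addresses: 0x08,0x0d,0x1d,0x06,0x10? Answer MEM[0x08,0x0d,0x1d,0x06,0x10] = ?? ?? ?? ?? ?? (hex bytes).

#0 dst[0x19+2] := {0x5c,0x82}
#1 dst[0x10+2] := {0xa3,0xb2}
#2 dst[0x02+7] := {0x8c,0xa3,0xb2,0x5c,0x82,0xc9,0x6c}
#3 dst[0x0c+2] := {0xaf,0x8c}
#4 dst[0x00+8] := {0x8c,0xa3,0xb2,0x5c,0x82,0xc9,0x6c,0xcc}
#5 dst[0x1d+2] := {0x16,0xd4}
query mem[0x08]=0x6c, mem[0x0d]=0x8c, mem[0x1d]=0x16, mem[0x06]=0x6c, mem[0x10]=0xa3

MEM[0x08,0x0d,0x1d,0x06,0x10] = 6c 8c 16 6c a3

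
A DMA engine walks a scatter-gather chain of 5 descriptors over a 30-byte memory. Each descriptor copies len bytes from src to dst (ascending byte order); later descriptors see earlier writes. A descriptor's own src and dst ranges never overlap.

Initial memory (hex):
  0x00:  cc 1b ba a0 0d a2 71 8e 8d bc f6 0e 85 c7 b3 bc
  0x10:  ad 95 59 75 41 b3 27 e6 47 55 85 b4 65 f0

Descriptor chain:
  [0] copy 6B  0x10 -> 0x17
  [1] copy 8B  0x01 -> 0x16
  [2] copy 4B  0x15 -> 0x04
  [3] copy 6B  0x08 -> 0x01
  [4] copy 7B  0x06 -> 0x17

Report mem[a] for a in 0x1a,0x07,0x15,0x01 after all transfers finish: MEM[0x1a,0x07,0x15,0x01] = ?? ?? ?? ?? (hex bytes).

MEM[0x1a,0x07,0x15,0x01] = bc a0 b3 8d

D0: mem[0x17..0x1c] <- [ad 95 59 75 41 b3]
D1: mem[0x16..0x1d] <- [1b ba a0 0d a2 71 8e 8d]
D2: mem[0x04..0x07] <- [b3 1b ba a0]
D3: mem[0x01..0x06] <- [8d bc f6 0e 85 c7]
D4: mem[0x17..0x1d] <- [c7 a0 8d bc f6 0e 85]
query mem[0x1a]=0xbc, mem[0x07]=0xa0, mem[0x15]=0xb3, mem[0x01]=0x8d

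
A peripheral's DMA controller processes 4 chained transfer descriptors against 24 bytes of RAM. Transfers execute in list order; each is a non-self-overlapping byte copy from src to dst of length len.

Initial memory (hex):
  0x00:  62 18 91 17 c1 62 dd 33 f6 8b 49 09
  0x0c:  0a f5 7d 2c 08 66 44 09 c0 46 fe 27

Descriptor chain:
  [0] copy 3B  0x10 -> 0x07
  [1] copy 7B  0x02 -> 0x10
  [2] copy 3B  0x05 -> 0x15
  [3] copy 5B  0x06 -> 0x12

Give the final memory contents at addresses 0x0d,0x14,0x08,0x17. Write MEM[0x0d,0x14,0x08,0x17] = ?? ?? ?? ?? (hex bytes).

MEM[0x0d,0x14,0x08,0x17] = f5 66 66 08

[0] 0x10->0x07 len=3 : 08 66 44
[1] 0x02->0x10 len=7 : 91 17 c1 62 dd 08 66
[2] 0x05->0x15 len=3 : 62 dd 08
[3] 0x06->0x12 len=5 : dd 08 66 44 49
query mem[0x0d]=0xf5, mem[0x14]=0x66, mem[0x08]=0x66, mem[0x17]=0x08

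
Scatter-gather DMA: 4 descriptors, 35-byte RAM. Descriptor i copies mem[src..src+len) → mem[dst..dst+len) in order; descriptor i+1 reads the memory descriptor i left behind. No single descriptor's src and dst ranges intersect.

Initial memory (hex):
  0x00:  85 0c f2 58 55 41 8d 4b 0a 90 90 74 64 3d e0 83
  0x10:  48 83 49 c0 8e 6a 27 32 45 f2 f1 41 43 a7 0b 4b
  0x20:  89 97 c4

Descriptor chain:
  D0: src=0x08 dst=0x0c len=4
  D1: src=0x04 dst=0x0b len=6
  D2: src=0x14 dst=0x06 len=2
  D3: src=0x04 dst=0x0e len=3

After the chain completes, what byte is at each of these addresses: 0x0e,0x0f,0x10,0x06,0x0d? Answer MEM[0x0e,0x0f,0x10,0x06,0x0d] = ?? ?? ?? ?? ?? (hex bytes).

D0: mem[0x0c..0x0f] <- [0a 90 90 74]
D1: mem[0x0b..0x10] <- [55 41 8d 4b 0a 90]
D2: mem[0x06..0x07] <- [8e 6a]
D3: mem[0x0e..0x10] <- [55 41 8e]
query mem[0x0e]=0x55, mem[0x0f]=0x41, mem[0x10]=0x8e, mem[0x06]=0x8e, mem[0x0d]=0x8d

MEM[0x0e,0x0f,0x10,0x06,0x0d] = 55 41 8e 8e 8d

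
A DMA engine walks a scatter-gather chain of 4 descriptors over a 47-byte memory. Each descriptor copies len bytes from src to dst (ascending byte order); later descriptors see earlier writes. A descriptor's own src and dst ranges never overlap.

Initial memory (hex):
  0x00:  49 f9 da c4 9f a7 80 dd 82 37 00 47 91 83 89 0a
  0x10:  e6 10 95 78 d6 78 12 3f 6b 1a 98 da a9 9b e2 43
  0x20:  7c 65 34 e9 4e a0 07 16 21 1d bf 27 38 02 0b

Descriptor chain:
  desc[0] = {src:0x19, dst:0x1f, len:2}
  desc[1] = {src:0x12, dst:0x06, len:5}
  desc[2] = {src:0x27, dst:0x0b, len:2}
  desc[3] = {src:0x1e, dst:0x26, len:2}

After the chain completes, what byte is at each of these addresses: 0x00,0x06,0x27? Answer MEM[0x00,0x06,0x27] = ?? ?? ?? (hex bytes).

[0] 0x19->0x1f len=2 : 1a 98
[1] 0x12->0x06 len=5 : 95 78 d6 78 12
[2] 0x27->0x0b len=2 : 16 21
[3] 0x1e->0x26 len=2 : e2 1a
query mem[0x00]=0x49, mem[0x06]=0x95, mem[0x27]=0x1a

MEM[0x00,0x06,0x27] = 49 95 1a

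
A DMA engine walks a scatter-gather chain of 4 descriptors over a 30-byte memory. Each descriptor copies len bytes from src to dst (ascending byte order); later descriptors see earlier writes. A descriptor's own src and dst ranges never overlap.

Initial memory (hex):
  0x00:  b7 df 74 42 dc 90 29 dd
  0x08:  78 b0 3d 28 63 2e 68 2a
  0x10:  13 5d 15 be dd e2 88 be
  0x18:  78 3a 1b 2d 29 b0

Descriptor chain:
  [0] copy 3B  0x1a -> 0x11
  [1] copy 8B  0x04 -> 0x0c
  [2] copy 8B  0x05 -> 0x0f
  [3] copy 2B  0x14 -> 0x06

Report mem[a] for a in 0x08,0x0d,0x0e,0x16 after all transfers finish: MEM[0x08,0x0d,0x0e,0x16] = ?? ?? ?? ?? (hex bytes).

  after D0: wrote 3B at 0x11 = 1b2d29
  after D1: wrote 8B at 0x0c = dc9029dd78b03d28
  after D2: wrote 8B at 0x0f = 9029dd78b03d28dc
  after D3: wrote 2B at 0x06 = 3d28
query mem[0x08]=0x78, mem[0x0d]=0x90, mem[0x0e]=0x29, mem[0x16]=0xdc

MEM[0x08,0x0d,0x0e,0x16] = 78 90 29 dc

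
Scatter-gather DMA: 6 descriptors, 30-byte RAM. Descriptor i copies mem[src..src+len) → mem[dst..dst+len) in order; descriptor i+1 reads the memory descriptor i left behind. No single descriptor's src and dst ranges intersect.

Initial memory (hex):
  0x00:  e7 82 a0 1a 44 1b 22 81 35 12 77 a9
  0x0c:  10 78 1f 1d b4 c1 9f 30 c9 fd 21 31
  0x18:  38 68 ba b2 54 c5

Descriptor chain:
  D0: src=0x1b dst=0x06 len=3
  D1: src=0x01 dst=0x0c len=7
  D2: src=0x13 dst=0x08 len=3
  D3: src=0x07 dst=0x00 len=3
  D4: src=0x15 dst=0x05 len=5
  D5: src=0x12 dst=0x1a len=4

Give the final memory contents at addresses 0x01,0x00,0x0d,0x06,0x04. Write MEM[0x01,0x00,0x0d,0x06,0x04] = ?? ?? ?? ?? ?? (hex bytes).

[0] 0x1b->0x06 len=3 : b2 54 c5
[1] 0x01->0x0c len=7 : 82 a0 1a 44 1b b2 54
[2] 0x13->0x08 len=3 : 30 c9 fd
[3] 0x07->0x00 len=3 : 54 30 c9
[4] 0x15->0x05 len=5 : fd 21 31 38 68
[5] 0x12->0x1a len=4 : 54 30 c9 fd
query mem[0x01]=0x30, mem[0x00]=0x54, mem[0x0d]=0xa0, mem[0x06]=0x21, mem[0x04]=0x44

MEM[0x01,0x00,0x0d,0x06,0x04] = 30 54 a0 21 44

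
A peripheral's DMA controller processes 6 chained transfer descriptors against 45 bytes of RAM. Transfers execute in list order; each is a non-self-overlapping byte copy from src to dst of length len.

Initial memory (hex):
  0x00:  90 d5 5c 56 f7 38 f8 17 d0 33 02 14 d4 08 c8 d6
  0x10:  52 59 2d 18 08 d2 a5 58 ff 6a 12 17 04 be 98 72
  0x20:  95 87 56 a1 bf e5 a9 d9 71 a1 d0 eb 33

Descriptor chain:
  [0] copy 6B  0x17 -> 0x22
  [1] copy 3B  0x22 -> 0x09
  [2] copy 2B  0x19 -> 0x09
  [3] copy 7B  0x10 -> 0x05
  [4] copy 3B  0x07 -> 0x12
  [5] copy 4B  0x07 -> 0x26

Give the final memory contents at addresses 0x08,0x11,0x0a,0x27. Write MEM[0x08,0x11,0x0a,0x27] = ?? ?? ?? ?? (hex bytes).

MEM[0x08,0x11,0x0a,0x27] = 18 59 d2 18

[0] 0x17->0x22 len=6 : 58 ff 6a 12 17 04
[1] 0x22->0x09 len=3 : 58 ff 6a
[2] 0x19->0x09 len=2 : 6a 12
[3] 0x10->0x05 len=7 : 52 59 2d 18 08 d2 a5
[4] 0x07->0x12 len=3 : 2d 18 08
[5] 0x07->0x26 len=4 : 2d 18 08 d2
query mem[0x08]=0x18, mem[0x11]=0x59, mem[0x0a]=0xd2, mem[0x27]=0x18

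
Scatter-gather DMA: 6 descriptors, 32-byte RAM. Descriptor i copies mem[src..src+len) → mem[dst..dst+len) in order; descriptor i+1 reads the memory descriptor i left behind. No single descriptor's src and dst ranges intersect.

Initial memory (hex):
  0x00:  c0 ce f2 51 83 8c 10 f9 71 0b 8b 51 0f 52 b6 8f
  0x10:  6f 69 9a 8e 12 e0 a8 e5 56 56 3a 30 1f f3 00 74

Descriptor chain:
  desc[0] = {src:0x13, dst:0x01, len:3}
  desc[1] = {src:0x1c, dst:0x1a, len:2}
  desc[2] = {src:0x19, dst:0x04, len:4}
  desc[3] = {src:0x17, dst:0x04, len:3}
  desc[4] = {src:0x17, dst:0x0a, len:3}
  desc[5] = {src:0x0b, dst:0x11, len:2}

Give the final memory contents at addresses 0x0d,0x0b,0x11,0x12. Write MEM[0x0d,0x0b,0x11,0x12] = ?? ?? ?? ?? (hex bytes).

[0] 0x13->0x01 len=3 : 8e 12 e0
[1] 0x1c->0x1a len=2 : 1f f3
[2] 0x19->0x04 len=4 : 56 1f f3 1f
[3] 0x17->0x04 len=3 : e5 56 56
[4] 0x17->0x0a len=3 : e5 56 56
[5] 0x0b->0x11 len=2 : 56 56
query mem[0x0d]=0x52, mem[0x0b]=0x56, mem[0x11]=0x56, mem[0x12]=0x56

MEM[0x0d,0x0b,0x11,0x12] = 52 56 56 56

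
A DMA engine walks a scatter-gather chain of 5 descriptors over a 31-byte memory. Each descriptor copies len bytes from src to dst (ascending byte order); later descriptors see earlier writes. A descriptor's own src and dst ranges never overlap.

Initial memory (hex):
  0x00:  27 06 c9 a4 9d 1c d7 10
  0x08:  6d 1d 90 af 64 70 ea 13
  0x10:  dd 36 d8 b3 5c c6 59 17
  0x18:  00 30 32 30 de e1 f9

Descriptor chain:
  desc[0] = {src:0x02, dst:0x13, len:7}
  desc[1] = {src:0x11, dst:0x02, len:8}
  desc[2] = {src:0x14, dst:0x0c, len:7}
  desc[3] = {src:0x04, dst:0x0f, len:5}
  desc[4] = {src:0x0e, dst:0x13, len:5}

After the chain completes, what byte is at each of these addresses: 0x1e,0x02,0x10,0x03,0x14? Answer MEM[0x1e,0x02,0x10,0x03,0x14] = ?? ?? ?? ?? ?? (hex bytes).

D0: mem[0x13..0x19] <- [c9 a4 9d 1c d7 10 6d]
D1: mem[0x02..0x09] <- [36 d8 c9 a4 9d 1c d7 10]
D2: mem[0x0c..0x12] <- [a4 9d 1c d7 10 6d 32]
D3: mem[0x0f..0x13] <- [c9 a4 9d 1c d7]
D4: mem[0x13..0x17] <- [1c c9 a4 9d 1c]
query mem[0x1e]=0xf9, mem[0x02]=0x36, mem[0x10]=0xa4, mem[0x03]=0xd8, mem[0x14]=0xc9

MEM[0x1e,0x02,0x10,0x03,0x14] = f9 36 a4 d8 c9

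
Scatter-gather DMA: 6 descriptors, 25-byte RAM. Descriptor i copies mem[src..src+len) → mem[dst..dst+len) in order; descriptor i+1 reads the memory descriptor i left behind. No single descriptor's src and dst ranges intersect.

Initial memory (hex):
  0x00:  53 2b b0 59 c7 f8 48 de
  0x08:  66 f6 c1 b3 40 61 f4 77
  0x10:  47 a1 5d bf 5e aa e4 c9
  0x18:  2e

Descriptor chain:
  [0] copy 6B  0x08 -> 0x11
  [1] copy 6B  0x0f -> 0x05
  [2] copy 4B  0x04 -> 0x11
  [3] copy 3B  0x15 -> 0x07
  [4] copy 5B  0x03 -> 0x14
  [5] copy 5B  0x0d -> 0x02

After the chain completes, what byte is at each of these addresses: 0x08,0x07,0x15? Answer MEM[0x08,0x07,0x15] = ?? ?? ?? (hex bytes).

#0 dst[0x11+6] := {0x66,0xf6,0xc1,0xb3,0x40,0x61}
#1 dst[0x05+6] := {0x77,0x47,0x66,0xf6,0xc1,0xb3}
#2 dst[0x11+4] := {0xc7,0x77,0x47,0x66}
#3 dst[0x07+3] := {0x40,0x61,0xc9}
#4 dst[0x14+5] := {0x59,0xc7,0x77,0x47,0x40}
#5 dst[0x02+5] := {0x61,0xf4,0x77,0x47,0xc7}
query mem[0x08]=0x61, mem[0x07]=0x40, mem[0x15]=0xc7

MEM[0x08,0x07,0x15] = 61 40 c7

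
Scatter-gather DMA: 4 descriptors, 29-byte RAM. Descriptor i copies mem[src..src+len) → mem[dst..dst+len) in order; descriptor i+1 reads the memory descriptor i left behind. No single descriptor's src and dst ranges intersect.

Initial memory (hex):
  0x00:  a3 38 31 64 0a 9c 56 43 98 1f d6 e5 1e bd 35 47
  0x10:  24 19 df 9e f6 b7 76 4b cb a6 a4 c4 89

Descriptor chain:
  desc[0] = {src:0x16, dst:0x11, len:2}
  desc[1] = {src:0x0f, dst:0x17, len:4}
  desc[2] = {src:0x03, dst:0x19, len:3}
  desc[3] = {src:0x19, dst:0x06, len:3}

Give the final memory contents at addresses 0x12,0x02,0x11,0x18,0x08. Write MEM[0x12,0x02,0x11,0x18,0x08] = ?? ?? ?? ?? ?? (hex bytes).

[0] 0x16->0x11 len=2 : 76 4b
[1] 0x0f->0x17 len=4 : 47 24 76 4b
[2] 0x03->0x19 len=3 : 64 0a 9c
[3] 0x19->0x06 len=3 : 64 0a 9c
query mem[0x12]=0x4b, mem[0x02]=0x31, mem[0x11]=0x76, mem[0x18]=0x24, mem[0x08]=0x9c

MEM[0x12,0x02,0x11,0x18,0x08] = 4b 31 76 24 9c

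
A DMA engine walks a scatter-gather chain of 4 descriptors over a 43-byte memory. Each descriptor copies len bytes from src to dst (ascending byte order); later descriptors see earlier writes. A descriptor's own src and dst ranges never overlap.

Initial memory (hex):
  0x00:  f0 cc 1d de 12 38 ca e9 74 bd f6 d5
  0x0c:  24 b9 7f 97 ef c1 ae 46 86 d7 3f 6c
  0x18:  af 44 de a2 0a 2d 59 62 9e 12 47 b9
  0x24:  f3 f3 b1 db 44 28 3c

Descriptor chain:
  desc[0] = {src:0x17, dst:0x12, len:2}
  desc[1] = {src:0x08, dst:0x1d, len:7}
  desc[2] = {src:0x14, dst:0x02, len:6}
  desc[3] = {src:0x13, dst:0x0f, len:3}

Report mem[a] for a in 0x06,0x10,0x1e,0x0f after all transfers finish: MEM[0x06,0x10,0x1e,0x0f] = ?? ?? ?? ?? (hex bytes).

[0] 0x17->0x12 len=2 : 6c af
[1] 0x08->0x1d len=7 : 74 bd f6 d5 24 b9 7f
[2] 0x14->0x02 len=6 : 86 d7 3f 6c af 44
[3] 0x13->0x0f len=3 : af 86 d7
query mem[0x06]=0xaf, mem[0x10]=0x86, mem[0x1e]=0xbd, mem[0x0f]=0xaf

MEM[0x06,0x10,0x1e,0x0f] = af 86 bd af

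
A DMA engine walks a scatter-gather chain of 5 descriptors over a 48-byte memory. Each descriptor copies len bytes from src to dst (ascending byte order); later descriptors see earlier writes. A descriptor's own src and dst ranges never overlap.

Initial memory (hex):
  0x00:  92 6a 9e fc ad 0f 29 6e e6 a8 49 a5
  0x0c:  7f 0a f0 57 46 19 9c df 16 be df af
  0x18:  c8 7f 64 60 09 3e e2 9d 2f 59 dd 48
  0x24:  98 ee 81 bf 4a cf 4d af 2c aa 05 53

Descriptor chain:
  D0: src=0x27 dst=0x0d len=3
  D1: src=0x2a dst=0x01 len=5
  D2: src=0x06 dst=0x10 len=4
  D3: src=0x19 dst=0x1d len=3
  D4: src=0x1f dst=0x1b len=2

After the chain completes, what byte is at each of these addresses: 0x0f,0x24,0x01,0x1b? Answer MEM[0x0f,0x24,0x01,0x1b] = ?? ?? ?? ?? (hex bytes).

#0 dst[0x0d+3] := {0xbf,0x4a,0xcf}
#1 dst[0x01+5] := {0x4d,0xaf,0x2c,0xaa,0x05}
#2 dst[0x10+4] := {0x29,0x6e,0xe6,0xa8}
#3 dst[0x1d+3] := {0x7f,0x64,0x60}
#4 dst[0x1b+2] := {0x60,0x2f}
query mem[0x0f]=0xcf, mem[0x24]=0x98, mem[0x01]=0x4d, mem[0x1b]=0x60

MEM[0x0f,0x24,0x01,0x1b] = cf 98 4d 60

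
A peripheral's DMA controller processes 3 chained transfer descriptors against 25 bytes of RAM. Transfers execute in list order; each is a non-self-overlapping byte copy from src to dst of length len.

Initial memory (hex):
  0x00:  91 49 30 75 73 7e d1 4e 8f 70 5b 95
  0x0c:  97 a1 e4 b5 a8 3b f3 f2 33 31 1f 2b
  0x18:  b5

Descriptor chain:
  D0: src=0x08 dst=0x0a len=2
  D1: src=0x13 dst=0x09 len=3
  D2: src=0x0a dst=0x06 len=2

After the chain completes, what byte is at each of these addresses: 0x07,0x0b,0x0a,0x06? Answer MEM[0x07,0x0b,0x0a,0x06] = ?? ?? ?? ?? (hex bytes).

MEM[0x07,0x0b,0x0a,0x06] = 31 31 33 33

[0] 0x08->0x0a len=2 : 8f 70
[1] 0x13->0x09 len=3 : f2 33 31
[2] 0x0a->0x06 len=2 : 33 31
query mem[0x07]=0x31, mem[0x0b]=0x31, mem[0x0a]=0x33, mem[0x06]=0x33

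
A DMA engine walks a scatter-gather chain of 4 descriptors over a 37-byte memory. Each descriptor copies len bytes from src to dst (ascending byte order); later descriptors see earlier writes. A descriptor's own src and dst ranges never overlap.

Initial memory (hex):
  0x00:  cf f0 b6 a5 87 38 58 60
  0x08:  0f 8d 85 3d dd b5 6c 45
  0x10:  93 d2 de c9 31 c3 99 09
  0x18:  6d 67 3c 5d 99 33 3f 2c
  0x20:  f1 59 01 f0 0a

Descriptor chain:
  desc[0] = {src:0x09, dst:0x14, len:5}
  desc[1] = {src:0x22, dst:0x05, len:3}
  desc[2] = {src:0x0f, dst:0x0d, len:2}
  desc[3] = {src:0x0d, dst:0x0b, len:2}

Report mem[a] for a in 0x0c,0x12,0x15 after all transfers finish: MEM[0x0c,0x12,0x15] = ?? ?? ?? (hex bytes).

MEM[0x0c,0x12,0x15] = 93 de 85

[0] 0x09->0x14 len=5 : 8d 85 3d dd b5
[1] 0x22->0x05 len=3 : 01 f0 0a
[2] 0x0f->0x0d len=2 : 45 93
[3] 0x0d->0x0b len=2 : 45 93
query mem[0x0c]=0x93, mem[0x12]=0xde, mem[0x15]=0x85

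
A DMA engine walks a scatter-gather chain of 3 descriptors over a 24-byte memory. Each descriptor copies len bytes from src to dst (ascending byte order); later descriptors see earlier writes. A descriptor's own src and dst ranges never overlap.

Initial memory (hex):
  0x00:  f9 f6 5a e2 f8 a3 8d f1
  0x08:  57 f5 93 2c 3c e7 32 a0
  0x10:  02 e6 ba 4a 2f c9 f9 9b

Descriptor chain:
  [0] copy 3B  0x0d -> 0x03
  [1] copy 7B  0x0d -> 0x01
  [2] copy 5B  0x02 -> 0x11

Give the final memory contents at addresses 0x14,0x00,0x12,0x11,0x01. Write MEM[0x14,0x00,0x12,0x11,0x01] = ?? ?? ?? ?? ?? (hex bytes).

MEM[0x14,0x00,0x12,0x11,0x01] = e6 f9 a0 32 e7

#0 dst[0x03+3] := {0xe7,0x32,0xa0}
#1 dst[0x01+7] := {0xe7,0x32,0xa0,0x02,0xe6,0xba,0x4a}
#2 dst[0x11+5] := {0x32,0xa0,0x02,0xe6,0xba}
query mem[0x14]=0xe6, mem[0x00]=0xf9, mem[0x12]=0xa0, mem[0x11]=0x32, mem[0x01]=0xe7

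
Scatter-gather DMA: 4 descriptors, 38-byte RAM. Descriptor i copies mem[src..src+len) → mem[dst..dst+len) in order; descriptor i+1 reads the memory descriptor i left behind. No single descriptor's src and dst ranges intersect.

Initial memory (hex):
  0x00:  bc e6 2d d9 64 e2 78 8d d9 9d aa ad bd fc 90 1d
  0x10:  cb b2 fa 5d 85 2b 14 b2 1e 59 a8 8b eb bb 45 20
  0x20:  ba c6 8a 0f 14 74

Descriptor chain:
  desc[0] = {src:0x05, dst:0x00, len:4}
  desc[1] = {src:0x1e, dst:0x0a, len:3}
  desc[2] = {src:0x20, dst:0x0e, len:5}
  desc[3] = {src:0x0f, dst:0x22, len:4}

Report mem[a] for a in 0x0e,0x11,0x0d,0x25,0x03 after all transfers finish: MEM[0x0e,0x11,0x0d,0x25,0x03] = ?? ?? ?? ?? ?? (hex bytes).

  after D0: wrote 4B at 0x00 = e2788dd9
  after D1: wrote 3B at 0x0a = 4520ba
  after D2: wrote 5B at 0x0e = bac68a0f14
  after D3: wrote 4B at 0x22 = c68a0f14
query mem[0x0e]=0xba, mem[0x11]=0x0f, mem[0x0d]=0xfc, mem[0x25]=0x14, mem[0x03]=0xd9

MEM[0x0e,0x11,0x0d,0x25,0x03] = ba 0f fc 14 d9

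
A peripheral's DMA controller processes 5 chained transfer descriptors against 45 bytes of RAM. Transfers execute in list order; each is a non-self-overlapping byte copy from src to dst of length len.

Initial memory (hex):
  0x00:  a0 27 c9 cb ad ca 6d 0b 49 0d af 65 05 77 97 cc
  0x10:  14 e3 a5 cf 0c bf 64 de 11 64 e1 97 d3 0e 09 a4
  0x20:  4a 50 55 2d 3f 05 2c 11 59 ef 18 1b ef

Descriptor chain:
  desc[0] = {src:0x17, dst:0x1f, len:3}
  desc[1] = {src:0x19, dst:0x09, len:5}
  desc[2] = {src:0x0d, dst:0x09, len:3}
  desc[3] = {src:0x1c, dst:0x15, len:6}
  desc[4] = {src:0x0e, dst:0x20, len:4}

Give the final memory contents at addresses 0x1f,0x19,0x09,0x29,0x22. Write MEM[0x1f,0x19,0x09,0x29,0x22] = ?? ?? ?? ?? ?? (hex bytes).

[0] 0x17->0x1f len=3 : de 11 64
[1] 0x19->0x09 len=5 : 64 e1 97 d3 0e
[2] 0x0d->0x09 len=3 : 0e 97 cc
[3] 0x1c->0x15 len=6 : d3 0e 09 de 11 64
[4] 0x0e->0x20 len=4 : 97 cc 14 e3
query mem[0x1f]=0xde, mem[0x19]=0x11, mem[0x09]=0x0e, mem[0x29]=0xef, mem[0x22]=0x14

MEM[0x1f,0x19,0x09,0x29,0x22] = de 11 0e ef 14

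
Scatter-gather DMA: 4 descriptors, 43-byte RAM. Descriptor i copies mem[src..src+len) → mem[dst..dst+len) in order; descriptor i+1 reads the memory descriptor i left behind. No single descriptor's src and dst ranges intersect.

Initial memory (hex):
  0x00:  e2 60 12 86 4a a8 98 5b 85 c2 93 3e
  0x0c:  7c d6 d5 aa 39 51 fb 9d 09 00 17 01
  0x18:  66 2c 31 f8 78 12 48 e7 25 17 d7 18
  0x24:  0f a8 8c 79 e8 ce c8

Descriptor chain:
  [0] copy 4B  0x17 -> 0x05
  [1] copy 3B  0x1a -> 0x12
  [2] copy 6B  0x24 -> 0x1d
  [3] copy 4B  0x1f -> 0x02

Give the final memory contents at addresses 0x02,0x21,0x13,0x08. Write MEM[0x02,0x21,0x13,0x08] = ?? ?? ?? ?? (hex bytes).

#0 dst[0x05+4] := {0x01,0x66,0x2c,0x31}
#1 dst[0x12+3] := {0x31,0xf8,0x78}
#2 dst[0x1d+6] := {0x0f,0xa8,0x8c,0x79,0xe8,0xce}
#3 dst[0x02+4] := {0x8c,0x79,0xe8,0xce}
query mem[0x02]=0x8c, mem[0x21]=0xe8, mem[0x13]=0xf8, mem[0x08]=0x31

MEM[0x02,0x21,0x13,0x08] = 8c e8 f8 31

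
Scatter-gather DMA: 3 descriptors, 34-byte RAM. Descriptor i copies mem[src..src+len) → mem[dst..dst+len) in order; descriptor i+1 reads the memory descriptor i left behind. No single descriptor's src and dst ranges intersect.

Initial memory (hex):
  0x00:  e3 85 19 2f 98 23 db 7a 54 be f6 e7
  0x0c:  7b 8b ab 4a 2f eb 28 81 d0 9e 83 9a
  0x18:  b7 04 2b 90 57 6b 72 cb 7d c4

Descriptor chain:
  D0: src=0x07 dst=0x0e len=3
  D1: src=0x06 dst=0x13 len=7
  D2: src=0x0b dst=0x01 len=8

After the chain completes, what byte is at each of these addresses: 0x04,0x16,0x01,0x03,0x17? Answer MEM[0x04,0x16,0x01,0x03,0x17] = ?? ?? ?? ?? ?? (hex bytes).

MEM[0x04,0x16,0x01,0x03,0x17] = 7a be e7 8b f6

  after D0: wrote 3B at 0x0e = 7a54be
  after D1: wrote 7B at 0x13 = db7a54bef6e77b
  after D2: wrote 8B at 0x01 = e77b8b7a54beeb28
query mem[0x04]=0x7a, mem[0x16]=0xbe, mem[0x01]=0xe7, mem[0x03]=0x8b, mem[0x17]=0xf6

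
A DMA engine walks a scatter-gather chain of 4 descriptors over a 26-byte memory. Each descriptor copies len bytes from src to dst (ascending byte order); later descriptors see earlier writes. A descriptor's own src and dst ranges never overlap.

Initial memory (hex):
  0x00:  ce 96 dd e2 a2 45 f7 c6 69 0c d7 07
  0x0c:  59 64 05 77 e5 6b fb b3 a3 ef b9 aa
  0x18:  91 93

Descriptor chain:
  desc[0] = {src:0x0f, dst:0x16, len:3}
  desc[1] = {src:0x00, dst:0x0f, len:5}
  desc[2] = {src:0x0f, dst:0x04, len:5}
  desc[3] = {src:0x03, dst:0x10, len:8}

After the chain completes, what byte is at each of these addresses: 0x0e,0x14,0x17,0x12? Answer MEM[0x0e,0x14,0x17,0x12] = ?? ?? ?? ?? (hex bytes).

MEM[0x0e,0x14,0x17,0x12] = 05 e2 d7 96

#0 dst[0x16+3] := {0x77,0xe5,0x6b}
#1 dst[0x0f+5] := {0xce,0x96,0xdd,0xe2,0xa2}
#2 dst[0x04+5] := {0xce,0x96,0xdd,0xe2,0xa2}
#3 dst[0x10+8] := {0xe2,0xce,0x96,0xdd,0xe2,0xa2,0x0c,0xd7}
query mem[0x0e]=0x05, mem[0x14]=0xe2, mem[0x17]=0xd7, mem[0x12]=0x96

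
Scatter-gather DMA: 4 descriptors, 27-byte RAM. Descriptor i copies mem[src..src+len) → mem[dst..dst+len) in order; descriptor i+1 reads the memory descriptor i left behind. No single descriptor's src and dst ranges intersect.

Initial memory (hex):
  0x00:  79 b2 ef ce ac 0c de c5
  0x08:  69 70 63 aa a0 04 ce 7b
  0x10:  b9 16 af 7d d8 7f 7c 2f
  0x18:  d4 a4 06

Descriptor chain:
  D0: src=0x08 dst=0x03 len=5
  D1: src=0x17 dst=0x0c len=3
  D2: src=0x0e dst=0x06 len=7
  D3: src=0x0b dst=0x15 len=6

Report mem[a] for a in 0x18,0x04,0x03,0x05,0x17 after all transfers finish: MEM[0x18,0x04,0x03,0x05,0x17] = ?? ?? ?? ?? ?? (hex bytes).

MEM[0x18,0x04,0x03,0x05,0x17] = a4 70 69 63 d4

#0 dst[0x03+5] := {0x69,0x70,0x63,0xaa,0xa0}
#1 dst[0x0c+3] := {0x2f,0xd4,0xa4}
#2 dst[0x06+7] := {0xa4,0x7b,0xb9,0x16,0xaf,0x7d,0xd8}
#3 dst[0x15+6] := {0x7d,0xd8,0xd4,0xa4,0x7b,0xb9}
query mem[0x18]=0xa4, mem[0x04]=0x70, mem[0x03]=0x69, mem[0x05]=0x63, mem[0x17]=0xd4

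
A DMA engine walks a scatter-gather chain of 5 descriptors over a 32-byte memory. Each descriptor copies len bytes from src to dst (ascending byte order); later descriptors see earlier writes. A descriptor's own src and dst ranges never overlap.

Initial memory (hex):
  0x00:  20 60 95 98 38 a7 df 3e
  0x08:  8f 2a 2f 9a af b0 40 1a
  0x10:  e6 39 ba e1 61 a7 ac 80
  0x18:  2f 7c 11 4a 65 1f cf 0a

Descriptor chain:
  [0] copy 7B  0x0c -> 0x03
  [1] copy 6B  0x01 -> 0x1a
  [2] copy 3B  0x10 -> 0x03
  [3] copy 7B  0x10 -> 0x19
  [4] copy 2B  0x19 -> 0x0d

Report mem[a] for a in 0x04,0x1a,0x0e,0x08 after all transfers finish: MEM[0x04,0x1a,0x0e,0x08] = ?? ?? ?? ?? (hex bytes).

MEM[0x04,0x1a,0x0e,0x08] = 39 39 39 39

#0 dst[0x03+7] := {0xaf,0xb0,0x40,0x1a,0xe6,0x39,0xba}
#1 dst[0x1a+6] := {0x60,0x95,0xaf,0xb0,0x40,0x1a}
#2 dst[0x03+3] := {0xe6,0x39,0xba}
#3 dst[0x19+7] := {0xe6,0x39,0xba,0xe1,0x61,0xa7,0xac}
#4 dst[0x0d+2] := {0xe6,0x39}
query mem[0x04]=0x39, mem[0x1a]=0x39, mem[0x0e]=0x39, mem[0x08]=0x39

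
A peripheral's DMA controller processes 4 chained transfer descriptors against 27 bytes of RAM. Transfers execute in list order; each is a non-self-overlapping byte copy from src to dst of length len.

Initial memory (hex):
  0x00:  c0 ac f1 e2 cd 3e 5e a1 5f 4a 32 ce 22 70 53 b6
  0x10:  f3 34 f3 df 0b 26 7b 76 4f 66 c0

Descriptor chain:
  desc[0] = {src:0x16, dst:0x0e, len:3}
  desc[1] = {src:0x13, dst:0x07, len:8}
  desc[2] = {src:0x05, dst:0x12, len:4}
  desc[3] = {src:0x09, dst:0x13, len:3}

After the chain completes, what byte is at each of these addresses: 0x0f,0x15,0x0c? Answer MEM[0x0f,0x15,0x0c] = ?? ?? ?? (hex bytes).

#0 dst[0x0e+3] := {0x7b,0x76,0x4f}
#1 dst[0x07+8] := {0xdf,0x0b,0x26,0x7b,0x76,0x4f,0x66,0xc0}
#2 dst[0x12+4] := {0x3e,0x5e,0xdf,0x0b}
#3 dst[0x13+3] := {0x26,0x7b,0x76}
query mem[0x0f]=0x76, mem[0x15]=0x76, mem[0x0c]=0x4f

MEM[0x0f,0x15,0x0c] = 76 76 4f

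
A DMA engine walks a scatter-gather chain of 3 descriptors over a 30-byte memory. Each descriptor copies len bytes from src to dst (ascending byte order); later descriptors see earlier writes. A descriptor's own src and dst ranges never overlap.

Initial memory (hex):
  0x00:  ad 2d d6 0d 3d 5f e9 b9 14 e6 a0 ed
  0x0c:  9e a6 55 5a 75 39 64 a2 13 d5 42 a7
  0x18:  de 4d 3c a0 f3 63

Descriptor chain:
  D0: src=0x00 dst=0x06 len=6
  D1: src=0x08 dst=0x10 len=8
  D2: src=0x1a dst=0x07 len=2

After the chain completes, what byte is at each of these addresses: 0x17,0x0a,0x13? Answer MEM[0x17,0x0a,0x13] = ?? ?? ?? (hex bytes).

MEM[0x17,0x0a,0x13] = 5a 3d 5f

[0] 0x00->0x06 len=6 : ad 2d d6 0d 3d 5f
[1] 0x08->0x10 len=8 : d6 0d 3d 5f 9e a6 55 5a
[2] 0x1a->0x07 len=2 : 3c a0
query mem[0x17]=0x5a, mem[0x0a]=0x3d, mem[0x13]=0x5f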